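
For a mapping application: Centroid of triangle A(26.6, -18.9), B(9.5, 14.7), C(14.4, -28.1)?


Centroid = ((x_A+x_B+x_C)/3, (y_A+y_B+y_C)/3)
= ((26.6+9.5+14.4)/3, ((-18.9)+14.7+(-28.1))/3)
= (16.8333, -10.7667)

(16.8333, -10.7667)


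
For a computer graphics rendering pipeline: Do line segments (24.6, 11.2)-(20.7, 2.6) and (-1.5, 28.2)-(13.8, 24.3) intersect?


Cross products: d1=-158.31, d2=-305.1, d3=-290.76, d4=-143.97
d1*d2 < 0 and d3*d4 < 0? no

No, they don't intersect


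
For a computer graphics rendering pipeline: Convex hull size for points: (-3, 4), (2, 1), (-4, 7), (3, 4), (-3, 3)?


Convex hull vertices (CCW): (-4, 7), (-3, 3), (2, 1), (3, 4)
Count = 4

4


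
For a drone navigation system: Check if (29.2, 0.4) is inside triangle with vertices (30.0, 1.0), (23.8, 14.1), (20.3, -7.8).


Cross products: AB x AP = 14.2, BC x BP = 166.21, CA x CP = 1.22
All same sign? yes

Yes, inside


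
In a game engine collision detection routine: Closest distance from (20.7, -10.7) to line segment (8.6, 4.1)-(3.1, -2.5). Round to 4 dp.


Project P onto AB: t = 0.4218 (clamped to [0,1])
Closest point on segment: (6.2803, 1.3164)
Distance: 18.7702

18.7702


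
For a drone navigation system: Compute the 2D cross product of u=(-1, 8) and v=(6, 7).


u x v = u_x*v_y - u_y*v_x = (-1)*7 - 8*6
= (-7) - 48 = -55

-55


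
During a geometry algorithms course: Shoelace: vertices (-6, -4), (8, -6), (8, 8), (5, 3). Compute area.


Shoelace sum: ((-6)*(-6) - 8*(-4)) + (8*8 - 8*(-6)) + (8*3 - 5*8) + (5*(-4) - (-6)*3)
= 162
Area = |162|/2 = 81

81


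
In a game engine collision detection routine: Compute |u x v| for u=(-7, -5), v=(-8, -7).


|u x v| = |(-7)*(-7) - (-5)*(-8)|
= |49 - 40| = 9

9


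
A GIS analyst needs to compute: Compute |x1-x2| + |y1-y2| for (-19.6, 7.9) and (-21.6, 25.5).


|(-19.6)-(-21.6)| + |7.9-25.5| = 2 + 17.6 = 19.6

19.6


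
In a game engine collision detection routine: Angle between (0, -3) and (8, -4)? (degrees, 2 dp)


u.v = 12, |u| = sqrt(9) = 3, |v| = sqrt(80) = 8.9443
cos(theta) = u.v/(|u||v|) = 12/sqrt(720) = 0.447214
theta = acos(0.447214) = 63.43 degrees

63.43 degrees


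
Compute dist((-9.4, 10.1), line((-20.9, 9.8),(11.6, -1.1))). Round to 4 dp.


|cross product| = 135.1
|line direction| = sqrt(1175.06) = 34.2791
Distance = 135.1/sqrt(1175.06) = 3.9412

3.9412


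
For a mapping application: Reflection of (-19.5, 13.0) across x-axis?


Reflection over x-axis: (x,y) -> (x,-y)
(-19.5, 13) -> (-19.5, -13)

(-19.5, -13)


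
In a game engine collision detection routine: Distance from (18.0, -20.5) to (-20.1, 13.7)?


dx=-38.1, dy=34.2
d^2 = (-38.1)^2 + 34.2^2 = 2621.25
d = sqrt(2621.25) = 51.1981

51.1981


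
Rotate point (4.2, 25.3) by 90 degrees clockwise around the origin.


90° CW: (x,y) -> (y, -x)
(4.2,25.3) -> (25.3, -4.2)

(25.3, -4.2)


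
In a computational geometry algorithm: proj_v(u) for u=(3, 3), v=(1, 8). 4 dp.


u.v = 27, |v| = sqrt(65) = 8.0623
Scalar projection = u.v / |v| = 27 / sqrt(65) = 3.3489

3.3489


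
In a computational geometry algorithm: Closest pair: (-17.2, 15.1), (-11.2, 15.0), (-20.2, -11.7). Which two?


d(P0,P1) = 6.0008, d(P0,P2) = 26.9674, d(P1,P2) = 28.1761
Closest: P0 and P1

Closest pair: (-17.2, 15.1) and (-11.2, 15.0), distance = 6.0008


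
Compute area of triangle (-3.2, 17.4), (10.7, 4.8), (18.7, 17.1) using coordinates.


Area = |x_A(y_B-y_C) + x_B(y_C-y_A) + x_C(y_A-y_B)|/2
= |39.36 + (-3.21) + 235.62|/2
= 271.77/2 = 135.885

135.885


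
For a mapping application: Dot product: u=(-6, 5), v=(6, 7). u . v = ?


u . v = u_x*v_x + u_y*v_y = (-6)*6 + 5*7
= (-36) + 35 = -1

-1


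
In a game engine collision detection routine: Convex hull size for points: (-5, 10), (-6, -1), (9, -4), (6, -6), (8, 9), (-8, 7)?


Convex hull vertices (CCW): (-8, 7), (-6, -1), (6, -6), (9, -4), (8, 9), (-5, 10)
Count = 6

6


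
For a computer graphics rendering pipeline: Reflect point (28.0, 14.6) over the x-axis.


Reflection over x-axis: (x,y) -> (x,-y)
(28, 14.6) -> (28, -14.6)

(28, -14.6)


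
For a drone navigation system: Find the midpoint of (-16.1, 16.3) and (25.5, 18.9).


M = (((-16.1)+25.5)/2, (16.3+18.9)/2)
= (4.7, 17.6)

(4.7, 17.6)


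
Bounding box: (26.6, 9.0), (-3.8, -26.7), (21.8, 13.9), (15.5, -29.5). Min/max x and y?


x range: [-3.8, 26.6]
y range: [-29.5, 13.9]
Bounding box: (-3.8,-29.5) to (26.6,13.9)

(-3.8,-29.5) to (26.6,13.9)


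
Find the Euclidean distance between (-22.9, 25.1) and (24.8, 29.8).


dx=47.7, dy=4.7
d^2 = 47.7^2 + 4.7^2 = 2297.38
d = sqrt(2297.38) = 47.931

47.931


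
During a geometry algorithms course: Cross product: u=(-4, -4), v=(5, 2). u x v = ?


u x v = u_x*v_y - u_y*v_x = (-4)*2 - (-4)*5
= (-8) - (-20) = 12

12


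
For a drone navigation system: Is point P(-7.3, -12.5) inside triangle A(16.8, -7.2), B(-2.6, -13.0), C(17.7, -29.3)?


Cross products: AB x AP = -36.96, BC x BP = -66.46, CA x CP = 537.38
All same sign? no

No, outside


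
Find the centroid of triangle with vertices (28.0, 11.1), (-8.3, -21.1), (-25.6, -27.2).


Centroid = ((x_A+x_B+x_C)/3, (y_A+y_B+y_C)/3)
= ((28+(-8.3)+(-25.6))/3, (11.1+(-21.1)+(-27.2))/3)
= (-1.9667, -12.4)

(-1.9667, -12.4)


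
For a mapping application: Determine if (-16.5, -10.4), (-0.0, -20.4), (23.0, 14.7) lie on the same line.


Cross product: (0-(-16.5))*(14.7-(-10.4)) - ((-20.4)-(-10.4))*(23-(-16.5))
= 809.15

No, not collinear


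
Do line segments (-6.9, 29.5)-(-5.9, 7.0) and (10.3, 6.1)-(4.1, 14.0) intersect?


Cross products: d1=-9.2, d2=122.4, d3=363.6, d4=232
d1*d2 < 0 and d3*d4 < 0? no

No, they don't intersect


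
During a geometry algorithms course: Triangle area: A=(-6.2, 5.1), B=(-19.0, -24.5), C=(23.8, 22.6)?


Area = |x_A(y_B-y_C) + x_B(y_C-y_A) + x_C(y_A-y_B)|/2
= |292.02 + (-332.5) + 704.48|/2
= 664/2 = 332

332


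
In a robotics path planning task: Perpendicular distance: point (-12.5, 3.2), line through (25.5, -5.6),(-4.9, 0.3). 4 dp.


|cross product| = 43.32
|line direction| = sqrt(958.97) = 30.9672
Distance = 43.32/sqrt(958.97) = 1.3989

1.3989


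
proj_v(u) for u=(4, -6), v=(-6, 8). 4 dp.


u.v = -72, |v| = sqrt(100) = 10
Scalar projection = u.v / |v| = -72 / sqrt(100) = -7.2

-7.2


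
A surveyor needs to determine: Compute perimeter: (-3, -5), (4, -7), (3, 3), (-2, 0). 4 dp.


Sides: (-3, -5)->(4, -7): sqrt(53) = 7.28011, (4, -7)->(3, 3): sqrt(101) = 10.049876, (3, 3)->(-2, 0): sqrt(34) = 5.830952, (-2, 0)->(-3, -5): sqrt(26) = 5.09902
Sum = 28.259958
Perimeter = 28.26

28.26


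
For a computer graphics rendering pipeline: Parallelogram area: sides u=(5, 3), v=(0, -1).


|u x v| = |5*(-1) - 3*0|
= |(-5) - 0| = 5

5


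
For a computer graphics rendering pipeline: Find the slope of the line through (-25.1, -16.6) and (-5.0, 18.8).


slope = (y2-y1)/(x2-x1) = (18.8-(-16.6))/((-5)-(-25.1)) = 35.4/20.1 = 1.7612

1.7612


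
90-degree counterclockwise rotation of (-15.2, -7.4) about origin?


90° CCW: (x,y) -> (-y, x)
(-15.2,-7.4) -> (7.4, -15.2)

(7.4, -15.2)


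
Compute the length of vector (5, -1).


|u| = sqrt(5^2 + (-1)^2) = sqrt(26) = 5.099

5.099


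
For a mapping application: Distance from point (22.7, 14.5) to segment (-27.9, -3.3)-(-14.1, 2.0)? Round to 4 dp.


Project P onto AB: t = 1 (clamped to [0,1])
Closest point on segment: (-14.1, 2)
Distance: 38.865

38.865


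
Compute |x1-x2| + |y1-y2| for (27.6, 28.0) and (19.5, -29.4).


|27.6-19.5| + |28-(-29.4)| = 8.1 + 57.4 = 65.5

65.5


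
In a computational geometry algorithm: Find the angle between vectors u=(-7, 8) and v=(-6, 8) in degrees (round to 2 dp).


u.v = 106, |u| = sqrt(113) = 10.6301, |v| = sqrt(100) = 10
cos(theta) = u.v/(|u||v|) = 106/sqrt(11300) = 0.997164
theta = acos(0.997164) = 4.32 degrees

4.32 degrees


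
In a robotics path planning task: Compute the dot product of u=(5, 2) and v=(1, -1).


u . v = u_x*v_x + u_y*v_y = 5*1 + 2*(-1)
= 5 + (-2) = 3

3


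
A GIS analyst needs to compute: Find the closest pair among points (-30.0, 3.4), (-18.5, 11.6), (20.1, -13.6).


d(P0,P1) = 14.1241, d(P0,P2) = 52.9057, d(P1,P2) = 46.0977
Closest: P0 and P1

Closest pair: (-30.0, 3.4) and (-18.5, 11.6), distance = 14.1241


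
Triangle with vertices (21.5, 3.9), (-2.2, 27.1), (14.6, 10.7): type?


Side lengths squared: AB^2=1099.93, BC^2=551.2, CA^2=93.85
Sorted: [93.85, 551.2, 1099.93]
By sides: Scalene, By angles: Obtuse

Scalene, Obtuse


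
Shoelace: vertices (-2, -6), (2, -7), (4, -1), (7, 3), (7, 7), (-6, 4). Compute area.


Shoelace sum: ((-2)*(-7) - 2*(-6)) + (2*(-1) - 4*(-7)) + (4*3 - 7*(-1)) + (7*7 - 7*3) + (7*4 - (-6)*7) + ((-6)*(-6) - (-2)*4)
= 213
Area = |213|/2 = 106.5

106.5


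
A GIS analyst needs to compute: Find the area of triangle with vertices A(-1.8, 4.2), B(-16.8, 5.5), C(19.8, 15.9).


Area = |x_A(y_B-y_C) + x_B(y_C-y_A) + x_C(y_A-y_B)|/2
= |18.72 + (-196.56) + (-25.74)|/2
= 203.58/2 = 101.79

101.79


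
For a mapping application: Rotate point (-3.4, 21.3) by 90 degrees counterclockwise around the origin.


90° CCW: (x,y) -> (-y, x)
(-3.4,21.3) -> (-21.3, -3.4)

(-21.3, -3.4)


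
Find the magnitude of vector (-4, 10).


|u| = sqrt((-4)^2 + 10^2) = sqrt(116) = 10.7703

10.7703


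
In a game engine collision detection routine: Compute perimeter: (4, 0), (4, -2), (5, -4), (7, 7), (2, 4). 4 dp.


Sides: (4, 0)->(4, -2): sqrt(4) = 2, (4, -2)->(5, -4): sqrt(5) = 2.236068, (5, -4)->(7, 7): sqrt(125) = 11.18034, (7, 7)->(2, 4): sqrt(34) = 5.830952, (2, 4)->(4, 0): sqrt(20) = 4.472136
Sum = 25.719496
Perimeter = 25.7195

25.7195


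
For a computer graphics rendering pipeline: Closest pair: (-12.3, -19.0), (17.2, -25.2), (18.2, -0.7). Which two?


d(P0,P1) = 30.1445, d(P0,P2) = 35.5688, d(P1,P2) = 24.5204
Closest: P1 and P2

Closest pair: (17.2, -25.2) and (18.2, -0.7), distance = 24.5204


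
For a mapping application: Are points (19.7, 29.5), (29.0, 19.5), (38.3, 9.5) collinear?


Cross product: (29-19.7)*(9.5-29.5) - (19.5-29.5)*(38.3-19.7)
= 0

Yes, collinear


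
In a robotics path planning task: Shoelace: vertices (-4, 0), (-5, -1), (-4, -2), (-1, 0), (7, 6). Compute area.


Shoelace sum: ((-4)*(-1) - (-5)*0) + ((-5)*(-2) - (-4)*(-1)) + ((-4)*0 - (-1)*(-2)) + ((-1)*6 - 7*0) + (7*0 - (-4)*6)
= 26
Area = |26|/2 = 13

13


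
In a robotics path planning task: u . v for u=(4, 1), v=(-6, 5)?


u . v = u_x*v_x + u_y*v_y = 4*(-6) + 1*5
= (-24) + 5 = -19

-19


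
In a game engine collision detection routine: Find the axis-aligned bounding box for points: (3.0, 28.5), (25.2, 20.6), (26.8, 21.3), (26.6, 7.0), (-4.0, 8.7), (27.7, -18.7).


x range: [-4, 27.7]
y range: [-18.7, 28.5]
Bounding box: (-4,-18.7) to (27.7,28.5)

(-4,-18.7) to (27.7,28.5)


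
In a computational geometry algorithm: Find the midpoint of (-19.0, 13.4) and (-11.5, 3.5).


M = (((-19)+(-11.5))/2, (13.4+3.5)/2)
= (-15.25, 8.45)

(-15.25, 8.45)


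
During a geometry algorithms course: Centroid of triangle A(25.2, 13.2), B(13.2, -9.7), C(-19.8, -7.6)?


Centroid = ((x_A+x_B+x_C)/3, (y_A+y_B+y_C)/3)
= ((25.2+13.2+(-19.8))/3, (13.2+(-9.7)+(-7.6))/3)
= (6.2, -1.3667)

(6.2, -1.3667)


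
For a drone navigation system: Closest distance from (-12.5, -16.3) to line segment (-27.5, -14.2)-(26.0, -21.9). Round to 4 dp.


Project P onto AB: t = 0.2802 (clamped to [0,1])
Closest point on segment: (-12.5083, -16.3577)
Distance: 0.0583

0.0583


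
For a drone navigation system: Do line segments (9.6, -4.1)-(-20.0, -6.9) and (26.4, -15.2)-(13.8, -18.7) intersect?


Cross products: d1=-198.66, d2=-266.98, d3=375.6, d4=443.92
d1*d2 < 0 and d3*d4 < 0? no

No, they don't intersect


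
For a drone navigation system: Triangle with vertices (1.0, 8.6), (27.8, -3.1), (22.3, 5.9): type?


Side lengths squared: AB^2=855.13, BC^2=111.25, CA^2=460.98
Sorted: [111.25, 460.98, 855.13]
By sides: Scalene, By angles: Obtuse

Scalene, Obtuse


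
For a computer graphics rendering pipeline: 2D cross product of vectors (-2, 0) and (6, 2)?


u x v = u_x*v_y - u_y*v_x = (-2)*2 - 0*6
= (-4) - 0 = -4

-4


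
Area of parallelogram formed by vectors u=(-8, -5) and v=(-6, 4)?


|u x v| = |(-8)*4 - (-5)*(-6)|
= |(-32) - 30| = 62

62


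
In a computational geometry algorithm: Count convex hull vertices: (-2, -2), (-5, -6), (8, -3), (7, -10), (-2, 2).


Convex hull vertices (CCW): (-5, -6), (7, -10), (8, -3), (-2, 2)
Count = 4

4


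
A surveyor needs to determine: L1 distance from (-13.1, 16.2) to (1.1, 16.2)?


|(-13.1)-1.1| + |16.2-16.2| = 14.2 + 0 = 14.2

14.2


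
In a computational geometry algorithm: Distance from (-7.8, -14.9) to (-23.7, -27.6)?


dx=-15.9, dy=-12.7
d^2 = (-15.9)^2 + (-12.7)^2 = 414.1
d = sqrt(414.1) = 20.3494

20.3494


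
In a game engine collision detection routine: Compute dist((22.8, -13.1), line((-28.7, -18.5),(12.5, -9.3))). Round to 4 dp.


|cross product| = 251.32
|line direction| = sqrt(1782.08) = 42.2147
Distance = 251.32/sqrt(1782.08) = 5.9534

5.9534


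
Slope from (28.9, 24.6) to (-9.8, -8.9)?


slope = (y2-y1)/(x2-x1) = ((-8.9)-24.6)/((-9.8)-28.9) = (-33.5)/(-38.7) = 0.8656

0.8656


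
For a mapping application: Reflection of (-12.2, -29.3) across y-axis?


Reflection over y-axis: (x,y) -> (-x,y)
(-12.2, -29.3) -> (12.2, -29.3)

(12.2, -29.3)


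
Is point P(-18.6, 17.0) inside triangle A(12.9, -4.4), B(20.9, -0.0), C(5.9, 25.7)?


Cross products: AB x AP = 309.8, BC x BP = 760.15, CA x CP = -798.35
All same sign? no

No, outside


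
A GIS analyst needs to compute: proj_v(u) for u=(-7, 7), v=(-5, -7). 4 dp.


u.v = -14, |v| = sqrt(74) = 8.6023
Scalar projection = u.v / |v| = -14 / sqrt(74) = -1.6275

-1.6275


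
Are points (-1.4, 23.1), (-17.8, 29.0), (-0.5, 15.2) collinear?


Cross product: ((-17.8)-(-1.4))*(15.2-23.1) - (29-23.1)*((-0.5)-(-1.4))
= 124.25

No, not collinear


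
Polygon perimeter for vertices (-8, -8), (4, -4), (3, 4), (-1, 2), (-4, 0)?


Sides: (-8, -8)->(4, -4): sqrt(160) = 12.649111, (4, -4)->(3, 4): sqrt(65) = 8.062258, (3, 4)->(-1, 2): sqrt(20) = 4.472136, (-1, 2)->(-4, 0): sqrt(13) = 3.605551, (-4, 0)->(-8, -8): sqrt(80) = 8.944272
Sum = 37.733328
Perimeter = 37.7333

37.7333


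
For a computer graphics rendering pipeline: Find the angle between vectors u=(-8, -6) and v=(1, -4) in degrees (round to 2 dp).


u.v = 16, |u| = sqrt(100) = 10, |v| = sqrt(17) = 4.1231
cos(theta) = u.v/(|u||v|) = 16/sqrt(1700) = 0.388057
theta = acos(0.388057) = 67.17 degrees

67.17 degrees


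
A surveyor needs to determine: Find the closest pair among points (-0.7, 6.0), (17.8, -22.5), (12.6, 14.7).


d(P0,P1) = 33.9779, d(P0,P2) = 15.8928, d(P1,P2) = 37.5617
Closest: P0 and P2

Closest pair: (-0.7, 6.0) and (12.6, 14.7), distance = 15.8928


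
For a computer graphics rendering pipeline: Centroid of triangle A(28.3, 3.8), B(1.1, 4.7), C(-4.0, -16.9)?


Centroid = ((x_A+x_B+x_C)/3, (y_A+y_B+y_C)/3)
= ((28.3+1.1+(-4))/3, (3.8+4.7+(-16.9))/3)
= (8.4667, -2.8)

(8.4667, -2.8)


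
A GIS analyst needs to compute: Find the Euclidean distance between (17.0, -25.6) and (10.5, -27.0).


dx=-6.5, dy=-1.4
d^2 = (-6.5)^2 + (-1.4)^2 = 44.21
d = sqrt(44.21) = 6.6491

6.6491


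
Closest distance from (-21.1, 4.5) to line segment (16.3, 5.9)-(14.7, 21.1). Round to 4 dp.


Project P onto AB: t = 0.1651 (clamped to [0,1])
Closest point on segment: (16.0359, 8.409)
Distance: 37.3411

37.3411


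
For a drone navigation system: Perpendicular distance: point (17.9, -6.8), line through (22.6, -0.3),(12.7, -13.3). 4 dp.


|cross product| = 3.25
|line direction| = sqrt(267.01) = 16.3404
Distance = 3.25/sqrt(267.01) = 0.1989

0.1989


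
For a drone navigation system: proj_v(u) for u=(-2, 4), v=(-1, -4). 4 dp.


u.v = -14, |v| = sqrt(17) = 4.1231
Scalar projection = u.v / |v| = -14 / sqrt(17) = -3.3955

-3.3955


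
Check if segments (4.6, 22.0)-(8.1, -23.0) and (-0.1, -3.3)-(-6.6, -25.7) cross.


Cross products: d1=-59.17, d2=311.73, d3=-300.05, d4=-670.95
d1*d2 < 0 and d3*d4 < 0? no

No, they don't intersect


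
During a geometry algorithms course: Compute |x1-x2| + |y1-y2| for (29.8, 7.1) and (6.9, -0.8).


|29.8-6.9| + |7.1-(-0.8)| = 22.9 + 7.9 = 30.8

30.8


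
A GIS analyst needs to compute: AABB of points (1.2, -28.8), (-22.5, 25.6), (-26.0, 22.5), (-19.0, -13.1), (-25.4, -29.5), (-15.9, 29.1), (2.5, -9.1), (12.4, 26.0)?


x range: [-26, 12.4]
y range: [-29.5, 29.1]
Bounding box: (-26,-29.5) to (12.4,29.1)

(-26,-29.5) to (12.4,29.1)


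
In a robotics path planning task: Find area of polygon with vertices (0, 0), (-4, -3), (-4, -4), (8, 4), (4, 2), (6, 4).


Shoelace sum: (0*(-3) - (-4)*0) + ((-4)*(-4) - (-4)*(-3)) + ((-4)*4 - 8*(-4)) + (8*2 - 4*4) + (4*4 - 6*2) + (6*0 - 0*4)
= 24
Area = |24|/2 = 12

12


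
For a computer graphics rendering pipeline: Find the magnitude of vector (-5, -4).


|u| = sqrt((-5)^2 + (-4)^2) = sqrt(41) = 6.4031

6.4031


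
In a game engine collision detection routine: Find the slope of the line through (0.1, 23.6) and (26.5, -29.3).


slope = (y2-y1)/(x2-x1) = ((-29.3)-23.6)/(26.5-0.1) = (-52.9)/26.4 = -2.0038

-2.0038


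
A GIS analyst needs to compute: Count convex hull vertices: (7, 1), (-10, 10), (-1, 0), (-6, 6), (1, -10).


Convex hull vertices (CCW): (-10, 10), (1, -10), (7, 1)
Count = 3

3


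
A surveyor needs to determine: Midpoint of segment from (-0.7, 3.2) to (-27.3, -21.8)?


M = (((-0.7)+(-27.3))/2, (3.2+(-21.8))/2)
= (-14, -9.3)

(-14, -9.3)


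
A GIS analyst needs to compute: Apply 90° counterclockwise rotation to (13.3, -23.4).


90° CCW: (x,y) -> (-y, x)
(13.3,-23.4) -> (23.4, 13.3)

(23.4, 13.3)


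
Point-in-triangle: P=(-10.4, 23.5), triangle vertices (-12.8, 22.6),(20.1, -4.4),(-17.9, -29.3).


Cross products: AB x AP = 94.41, BC x BP = -1819.65, CA x CP = -119.97
All same sign? no

No, outside


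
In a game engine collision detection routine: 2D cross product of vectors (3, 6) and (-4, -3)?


u x v = u_x*v_y - u_y*v_x = 3*(-3) - 6*(-4)
= (-9) - (-24) = 15

15


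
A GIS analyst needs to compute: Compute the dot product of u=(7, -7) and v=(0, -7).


u . v = u_x*v_x + u_y*v_y = 7*0 + (-7)*(-7)
= 0 + 49 = 49

49


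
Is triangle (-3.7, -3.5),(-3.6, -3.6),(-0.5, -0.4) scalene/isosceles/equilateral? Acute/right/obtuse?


Side lengths squared: AB^2=0.02, BC^2=19.85, CA^2=19.85
Sorted: [0.02, 19.85, 19.85]
By sides: Isosceles, By angles: Acute

Isosceles, Acute


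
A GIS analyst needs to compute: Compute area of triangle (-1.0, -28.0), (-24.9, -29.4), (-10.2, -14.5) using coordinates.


Area = |x_A(y_B-y_C) + x_B(y_C-y_A) + x_C(y_A-y_B)|/2
= |14.9 + (-336.15) + (-14.28)|/2
= 335.53/2 = 167.765

167.765


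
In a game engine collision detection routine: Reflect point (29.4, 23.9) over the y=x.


Reflection over y=x: (x,y) -> (y,x)
(29.4, 23.9) -> (23.9, 29.4)

(23.9, 29.4)


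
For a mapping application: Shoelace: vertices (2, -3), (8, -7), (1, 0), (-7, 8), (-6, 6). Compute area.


Shoelace sum: (2*(-7) - 8*(-3)) + (8*0 - 1*(-7)) + (1*8 - (-7)*0) + ((-7)*6 - (-6)*8) + ((-6)*(-3) - 2*6)
= 37
Area = |37|/2 = 18.5

18.5


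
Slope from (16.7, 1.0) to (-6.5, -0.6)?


slope = (y2-y1)/(x2-x1) = ((-0.6)-1)/((-6.5)-16.7) = (-1.6)/(-23.2) = 0.069

0.069


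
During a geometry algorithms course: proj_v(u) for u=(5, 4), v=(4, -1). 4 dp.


u.v = 16, |v| = sqrt(17) = 4.1231
Scalar projection = u.v / |v| = 16 / sqrt(17) = 3.8806

3.8806


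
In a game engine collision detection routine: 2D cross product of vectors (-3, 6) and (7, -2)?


u x v = u_x*v_y - u_y*v_x = (-3)*(-2) - 6*7
= 6 - 42 = -36

-36


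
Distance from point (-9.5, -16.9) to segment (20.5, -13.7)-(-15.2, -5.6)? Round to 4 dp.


Project P onto AB: t = 0.7799 (clamped to [0,1])
Closest point on segment: (-7.3407, -7.3832)
Distance: 9.7587

9.7587


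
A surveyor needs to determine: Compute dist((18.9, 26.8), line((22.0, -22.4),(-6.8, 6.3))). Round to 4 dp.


|cross product| = 1327.99
|line direction| = sqrt(1653.13) = 40.6587
Distance = 1327.99/sqrt(1653.13) = 32.6619

32.6619


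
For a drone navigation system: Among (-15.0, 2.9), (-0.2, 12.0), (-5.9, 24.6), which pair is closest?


d(P0,P1) = 17.3738, d(P0,P2) = 23.5308, d(P1,P2) = 13.8293
Closest: P1 and P2

Closest pair: (-0.2, 12.0) and (-5.9, 24.6), distance = 13.8293


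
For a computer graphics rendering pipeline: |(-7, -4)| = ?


|u| = sqrt((-7)^2 + (-4)^2) = sqrt(65) = 8.0623

8.0623


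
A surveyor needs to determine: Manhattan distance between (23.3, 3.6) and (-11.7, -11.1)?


|23.3-(-11.7)| + |3.6-(-11.1)| = 35 + 14.7 = 49.7

49.7


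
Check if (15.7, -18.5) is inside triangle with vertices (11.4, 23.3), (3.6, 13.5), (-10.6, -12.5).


Cross products: AB x AP = 368.18, BC x BP = 769, CA x CP = -1073.54
All same sign? no

No, outside


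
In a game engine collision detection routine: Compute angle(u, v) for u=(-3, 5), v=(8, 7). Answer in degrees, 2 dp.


u.v = 11, |u| = sqrt(34) = 5.831, |v| = sqrt(113) = 10.6301
cos(theta) = u.v/(|u||v|) = 11/sqrt(3842) = 0.177466
theta = acos(0.177466) = 79.78 degrees

79.78 degrees


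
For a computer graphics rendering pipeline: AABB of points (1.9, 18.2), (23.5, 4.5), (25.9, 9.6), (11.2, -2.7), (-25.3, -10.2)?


x range: [-25.3, 25.9]
y range: [-10.2, 18.2]
Bounding box: (-25.3,-10.2) to (25.9,18.2)

(-25.3,-10.2) to (25.9,18.2)


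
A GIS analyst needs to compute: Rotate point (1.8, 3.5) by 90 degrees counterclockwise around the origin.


90° CCW: (x,y) -> (-y, x)
(1.8,3.5) -> (-3.5, 1.8)

(-3.5, 1.8)


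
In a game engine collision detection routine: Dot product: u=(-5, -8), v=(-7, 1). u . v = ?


u . v = u_x*v_x + u_y*v_y = (-5)*(-7) + (-8)*1
= 35 + (-8) = 27

27


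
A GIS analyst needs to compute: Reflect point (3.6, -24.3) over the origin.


Reflection over origin: (x,y) -> (-x,-y)
(3.6, -24.3) -> (-3.6, 24.3)

(-3.6, 24.3)


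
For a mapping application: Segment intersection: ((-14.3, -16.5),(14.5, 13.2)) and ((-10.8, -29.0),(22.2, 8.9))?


Cross products: d1=545.15, d2=433.73, d3=-463.95, d4=-352.53
d1*d2 < 0 and d3*d4 < 0? no

No, they don't intersect


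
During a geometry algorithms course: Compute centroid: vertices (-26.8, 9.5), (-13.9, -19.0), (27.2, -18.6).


Centroid = ((x_A+x_B+x_C)/3, (y_A+y_B+y_C)/3)
= (((-26.8)+(-13.9)+27.2)/3, (9.5+(-19)+(-18.6))/3)
= (-4.5, -9.3667)

(-4.5, -9.3667)


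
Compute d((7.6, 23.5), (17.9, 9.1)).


dx=10.3, dy=-14.4
d^2 = 10.3^2 + (-14.4)^2 = 313.45
d = sqrt(313.45) = 17.7045

17.7045


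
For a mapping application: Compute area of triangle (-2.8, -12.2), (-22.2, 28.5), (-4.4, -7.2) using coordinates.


Area = |x_A(y_B-y_C) + x_B(y_C-y_A) + x_C(y_A-y_B)|/2
= |(-99.96) + (-111) + 179.08|/2
= 31.88/2 = 15.94

15.94


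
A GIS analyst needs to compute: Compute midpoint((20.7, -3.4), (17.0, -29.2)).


M = ((20.7+17)/2, ((-3.4)+(-29.2))/2)
= (18.85, -16.3)

(18.85, -16.3)


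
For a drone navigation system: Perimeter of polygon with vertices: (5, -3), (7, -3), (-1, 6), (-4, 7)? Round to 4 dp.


Sides: (5, -3)->(7, -3): sqrt(4) = 2, (7, -3)->(-1, 6): sqrt(145) = 12.041595, (-1, 6)->(-4, 7): sqrt(10) = 3.162278, (-4, 7)->(5, -3): sqrt(181) = 13.453624
Sum = 30.657497
Perimeter = 30.6575

30.6575


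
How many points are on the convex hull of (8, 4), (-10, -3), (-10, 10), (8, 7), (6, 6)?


Convex hull vertices (CCW): (-10, -3), (8, 4), (8, 7), (-10, 10)
Count = 4

4


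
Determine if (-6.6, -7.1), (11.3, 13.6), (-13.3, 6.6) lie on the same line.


Cross product: (11.3-(-6.6))*(6.6-(-7.1)) - (13.6-(-7.1))*((-13.3)-(-6.6))
= 383.92

No, not collinear


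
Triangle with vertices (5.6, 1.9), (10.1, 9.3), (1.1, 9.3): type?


Side lengths squared: AB^2=75.01, BC^2=81, CA^2=75.01
Sorted: [75.01, 75.01, 81]
By sides: Isosceles, By angles: Acute

Isosceles, Acute


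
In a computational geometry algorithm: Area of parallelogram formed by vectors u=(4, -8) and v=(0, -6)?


|u x v| = |4*(-6) - (-8)*0|
= |(-24) - 0| = 24

24


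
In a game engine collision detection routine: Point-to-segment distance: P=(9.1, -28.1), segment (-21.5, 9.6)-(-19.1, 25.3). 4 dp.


Project P onto AB: t = 0 (clamped to [0,1])
Closest point on segment: (-21.5, 9.6)
Distance: 48.5556

48.5556


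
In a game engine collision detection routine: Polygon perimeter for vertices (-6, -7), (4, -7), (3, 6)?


Sides: (-6, -7)->(4, -7): sqrt(100) = 10, (4, -7)->(3, 6): sqrt(170) = 13.038405, (3, 6)->(-6, -7): sqrt(250) = 15.811388
Sum = 38.849793
Perimeter = 38.8498

38.8498


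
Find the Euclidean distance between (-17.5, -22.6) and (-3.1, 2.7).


dx=14.4, dy=25.3
d^2 = 14.4^2 + 25.3^2 = 847.45
d = sqrt(847.45) = 29.111

29.111


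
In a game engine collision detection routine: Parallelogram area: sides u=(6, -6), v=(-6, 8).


|u x v| = |6*8 - (-6)*(-6)|
= |48 - 36| = 12

12


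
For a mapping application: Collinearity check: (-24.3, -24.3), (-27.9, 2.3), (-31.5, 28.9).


Cross product: ((-27.9)-(-24.3))*(28.9-(-24.3)) - (2.3-(-24.3))*((-31.5)-(-24.3))
= 0

Yes, collinear


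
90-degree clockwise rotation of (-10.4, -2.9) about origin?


90° CW: (x,y) -> (y, -x)
(-10.4,-2.9) -> (-2.9, 10.4)

(-2.9, 10.4)


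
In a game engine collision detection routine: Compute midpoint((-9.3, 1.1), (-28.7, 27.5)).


M = (((-9.3)+(-28.7))/2, (1.1+27.5)/2)
= (-19, 14.3)

(-19, 14.3)


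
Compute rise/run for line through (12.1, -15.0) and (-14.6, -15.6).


slope = (y2-y1)/(x2-x1) = ((-15.6)-(-15))/((-14.6)-12.1) = (-0.6)/(-26.7) = 0.0225

0.0225


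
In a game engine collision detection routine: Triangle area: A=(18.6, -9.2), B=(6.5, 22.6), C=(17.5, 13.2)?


Area = |x_A(y_B-y_C) + x_B(y_C-y_A) + x_C(y_A-y_B)|/2
= |174.84 + 145.6 + (-556.5)|/2
= 236.06/2 = 118.03

118.03


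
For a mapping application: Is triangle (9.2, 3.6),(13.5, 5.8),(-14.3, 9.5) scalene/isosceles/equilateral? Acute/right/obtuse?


Side lengths squared: AB^2=23.33, BC^2=786.53, CA^2=587.06
Sorted: [23.33, 587.06, 786.53]
By sides: Scalene, By angles: Obtuse

Scalene, Obtuse


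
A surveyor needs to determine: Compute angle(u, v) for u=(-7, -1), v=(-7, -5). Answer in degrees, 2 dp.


u.v = 54, |u| = sqrt(50) = 7.0711, |v| = sqrt(74) = 8.6023
cos(theta) = u.v/(|u||v|) = 54/sqrt(3700) = 0.887755
theta = acos(0.887755) = 27.41 degrees

27.41 degrees


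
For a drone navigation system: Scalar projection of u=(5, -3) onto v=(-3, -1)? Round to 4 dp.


u.v = -12, |v| = sqrt(10) = 3.1623
Scalar projection = u.v / |v| = -12 / sqrt(10) = -3.7947

-3.7947


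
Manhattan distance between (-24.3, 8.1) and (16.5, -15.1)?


|(-24.3)-16.5| + |8.1-(-15.1)| = 40.8 + 23.2 = 64

64


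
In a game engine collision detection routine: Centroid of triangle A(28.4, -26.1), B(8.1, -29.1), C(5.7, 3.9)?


Centroid = ((x_A+x_B+x_C)/3, (y_A+y_B+y_C)/3)
= ((28.4+8.1+5.7)/3, ((-26.1)+(-29.1)+3.9)/3)
= (14.0667, -17.1)

(14.0667, -17.1)


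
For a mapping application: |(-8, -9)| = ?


|u| = sqrt((-8)^2 + (-9)^2) = sqrt(145) = 12.0416

12.0416


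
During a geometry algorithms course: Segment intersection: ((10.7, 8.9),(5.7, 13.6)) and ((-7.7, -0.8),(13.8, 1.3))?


Cross products: d1=169.91, d2=281.46, d3=134.98, d4=23.43
d1*d2 < 0 and d3*d4 < 0? no

No, they don't intersect


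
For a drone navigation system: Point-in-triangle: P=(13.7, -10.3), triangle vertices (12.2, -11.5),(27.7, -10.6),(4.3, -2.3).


Cross products: AB x AP = 17.25, BC x BP = 109.18, CA x CP = 23.28
All same sign? yes

Yes, inside


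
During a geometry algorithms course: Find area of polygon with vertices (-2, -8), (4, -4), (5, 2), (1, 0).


Shoelace sum: ((-2)*(-4) - 4*(-8)) + (4*2 - 5*(-4)) + (5*0 - 1*2) + (1*(-8) - (-2)*0)
= 58
Area = |58|/2 = 29

29


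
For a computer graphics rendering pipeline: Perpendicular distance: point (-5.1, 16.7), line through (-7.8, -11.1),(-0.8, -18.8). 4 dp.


|cross product| = 215.39
|line direction| = sqrt(108.29) = 10.4062
Distance = 215.39/sqrt(108.29) = 20.6981

20.6981


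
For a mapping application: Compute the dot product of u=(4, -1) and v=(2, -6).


u . v = u_x*v_x + u_y*v_y = 4*2 + (-1)*(-6)
= 8 + 6 = 14

14


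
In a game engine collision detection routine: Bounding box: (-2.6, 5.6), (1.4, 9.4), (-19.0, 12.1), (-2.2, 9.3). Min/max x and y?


x range: [-19, 1.4]
y range: [5.6, 12.1]
Bounding box: (-19,5.6) to (1.4,12.1)

(-19,5.6) to (1.4,12.1)


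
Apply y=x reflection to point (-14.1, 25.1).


Reflection over y=x: (x,y) -> (y,x)
(-14.1, 25.1) -> (25.1, -14.1)

(25.1, -14.1)


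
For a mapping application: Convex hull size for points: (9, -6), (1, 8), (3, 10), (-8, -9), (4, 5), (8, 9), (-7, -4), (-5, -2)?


Convex hull vertices (CCW): (-8, -9), (9, -6), (8, 9), (3, 10), (1, 8), (-7, -4)
Count = 6

6


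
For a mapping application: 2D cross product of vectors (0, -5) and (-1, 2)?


u x v = u_x*v_y - u_y*v_x = 0*2 - (-5)*(-1)
= 0 - 5 = -5

-5


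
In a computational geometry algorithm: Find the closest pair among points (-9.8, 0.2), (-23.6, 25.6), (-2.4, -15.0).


d(P0,P1) = 28.9067, d(P0,P2) = 16.9056, d(P1,P2) = 45.8017
Closest: P0 and P2

Closest pair: (-9.8, 0.2) and (-2.4, -15.0), distance = 16.9056


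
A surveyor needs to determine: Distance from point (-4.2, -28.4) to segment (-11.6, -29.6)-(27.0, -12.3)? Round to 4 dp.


Project P onto AB: t = 0.1712 (clamped to [0,1])
Closest point on segment: (-4.9899, -26.6375)
Distance: 1.9315

1.9315


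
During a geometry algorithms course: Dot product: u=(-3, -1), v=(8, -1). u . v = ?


u . v = u_x*v_x + u_y*v_y = (-3)*8 + (-1)*(-1)
= (-24) + 1 = -23

-23


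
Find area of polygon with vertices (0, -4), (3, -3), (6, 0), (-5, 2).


Shoelace sum: (0*(-3) - 3*(-4)) + (3*0 - 6*(-3)) + (6*2 - (-5)*0) + ((-5)*(-4) - 0*2)
= 62
Area = |62|/2 = 31

31


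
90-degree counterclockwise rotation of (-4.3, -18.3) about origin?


90° CCW: (x,y) -> (-y, x)
(-4.3,-18.3) -> (18.3, -4.3)

(18.3, -4.3)


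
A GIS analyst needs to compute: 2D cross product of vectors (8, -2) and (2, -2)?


u x v = u_x*v_y - u_y*v_x = 8*(-2) - (-2)*2
= (-16) - (-4) = -12

-12


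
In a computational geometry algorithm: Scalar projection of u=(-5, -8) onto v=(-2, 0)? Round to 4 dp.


u.v = 10, |v| = sqrt(4) = 2
Scalar projection = u.v / |v| = 10 / sqrt(4) = 5

5


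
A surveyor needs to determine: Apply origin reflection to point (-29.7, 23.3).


Reflection over origin: (x,y) -> (-x,-y)
(-29.7, 23.3) -> (29.7, -23.3)

(29.7, -23.3)


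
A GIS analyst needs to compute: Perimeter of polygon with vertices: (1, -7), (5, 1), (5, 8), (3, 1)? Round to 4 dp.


Sides: (1, -7)->(5, 1): sqrt(80) = 8.944272, (5, 1)->(5, 8): sqrt(49) = 7, (5, 8)->(3, 1): sqrt(53) = 7.28011, (3, 1)->(1, -7): sqrt(68) = 8.246211
Sum = 31.470593
Perimeter = 31.4706

31.4706


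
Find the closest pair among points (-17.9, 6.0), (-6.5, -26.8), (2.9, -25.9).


d(P0,P1) = 34.7246, d(P0,P2) = 38.0821, d(P1,P2) = 9.443
Closest: P1 and P2

Closest pair: (-6.5, -26.8) and (2.9, -25.9), distance = 9.443


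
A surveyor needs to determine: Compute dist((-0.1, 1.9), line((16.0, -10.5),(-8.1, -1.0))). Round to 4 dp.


|cross product| = 145.89
|line direction| = sqrt(671.06) = 25.9048
Distance = 145.89/sqrt(671.06) = 5.6318

5.6318


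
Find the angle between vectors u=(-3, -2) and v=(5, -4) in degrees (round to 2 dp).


u.v = -7, |u| = sqrt(13) = 3.6056, |v| = sqrt(41) = 6.4031
cos(theta) = u.v/(|u||v|) = -7/sqrt(533) = -0.303204
theta = acos(-0.303204) = 107.65 degrees

107.65 degrees


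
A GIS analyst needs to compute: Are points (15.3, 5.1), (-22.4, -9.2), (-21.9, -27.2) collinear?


Cross product: ((-22.4)-15.3)*((-27.2)-5.1) - ((-9.2)-5.1)*((-21.9)-15.3)
= 685.75

No, not collinear


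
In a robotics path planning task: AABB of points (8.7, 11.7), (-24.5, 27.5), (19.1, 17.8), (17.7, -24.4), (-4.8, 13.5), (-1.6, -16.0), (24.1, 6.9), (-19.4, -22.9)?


x range: [-24.5, 24.1]
y range: [-24.4, 27.5]
Bounding box: (-24.5,-24.4) to (24.1,27.5)

(-24.5,-24.4) to (24.1,27.5)


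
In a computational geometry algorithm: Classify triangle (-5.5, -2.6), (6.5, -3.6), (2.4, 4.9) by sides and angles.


Side lengths squared: AB^2=145, BC^2=89.06, CA^2=118.66
Sorted: [89.06, 118.66, 145]
By sides: Scalene, By angles: Acute

Scalene, Acute


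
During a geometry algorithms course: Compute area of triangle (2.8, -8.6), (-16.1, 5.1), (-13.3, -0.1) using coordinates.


Area = |x_A(y_B-y_C) + x_B(y_C-y_A) + x_C(y_A-y_B)|/2
= |14.56 + (-136.85) + 182.21|/2
= 59.92/2 = 29.96

29.96


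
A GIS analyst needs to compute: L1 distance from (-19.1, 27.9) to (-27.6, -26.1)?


|(-19.1)-(-27.6)| + |27.9-(-26.1)| = 8.5 + 54 = 62.5

62.5


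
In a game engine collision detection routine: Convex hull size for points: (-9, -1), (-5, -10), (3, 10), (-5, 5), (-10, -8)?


Convex hull vertices (CCW): (-10, -8), (-5, -10), (3, 10), (-5, 5), (-9, -1)
Count = 5

5


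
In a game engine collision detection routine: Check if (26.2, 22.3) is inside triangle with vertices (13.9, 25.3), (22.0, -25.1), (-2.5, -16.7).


Cross products: AB x AP = 595.62, BC x BP = -1196.58, CA x CP = -565.8
All same sign? no

No, outside


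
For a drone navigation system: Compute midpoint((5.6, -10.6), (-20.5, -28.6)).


M = ((5.6+(-20.5))/2, ((-10.6)+(-28.6))/2)
= (-7.45, -19.6)

(-7.45, -19.6)


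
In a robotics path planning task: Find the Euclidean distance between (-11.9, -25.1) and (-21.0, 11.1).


dx=-9.1, dy=36.2
d^2 = (-9.1)^2 + 36.2^2 = 1393.25
d = sqrt(1393.25) = 37.3263

37.3263


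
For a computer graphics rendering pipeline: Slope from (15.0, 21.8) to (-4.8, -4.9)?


slope = (y2-y1)/(x2-x1) = ((-4.9)-21.8)/((-4.8)-15) = (-26.7)/(-19.8) = 1.3485

1.3485


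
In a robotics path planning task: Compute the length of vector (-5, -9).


|u| = sqrt((-5)^2 + (-9)^2) = sqrt(106) = 10.2956

10.2956


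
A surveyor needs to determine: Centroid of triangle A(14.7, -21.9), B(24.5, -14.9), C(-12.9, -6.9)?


Centroid = ((x_A+x_B+x_C)/3, (y_A+y_B+y_C)/3)
= ((14.7+24.5+(-12.9))/3, ((-21.9)+(-14.9)+(-6.9))/3)
= (8.7667, -14.5667)

(8.7667, -14.5667)


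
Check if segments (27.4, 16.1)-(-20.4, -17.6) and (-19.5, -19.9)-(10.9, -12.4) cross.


Cross products: d1=742.65, d2=76.67, d3=140.27, d4=806.25
d1*d2 < 0 and d3*d4 < 0? no

No, they don't intersect


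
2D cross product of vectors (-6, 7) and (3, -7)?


u x v = u_x*v_y - u_y*v_x = (-6)*(-7) - 7*3
= 42 - 21 = 21

21


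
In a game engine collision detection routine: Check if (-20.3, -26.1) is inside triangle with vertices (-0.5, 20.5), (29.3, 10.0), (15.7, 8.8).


Cross products: AB x AP = -1596.58, BC x BP = 431.44, CA x CP = 986.58
All same sign? no

No, outside


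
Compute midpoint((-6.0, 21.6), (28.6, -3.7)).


M = (((-6)+28.6)/2, (21.6+(-3.7))/2)
= (11.3, 8.95)

(11.3, 8.95)


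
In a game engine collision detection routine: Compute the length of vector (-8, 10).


|u| = sqrt((-8)^2 + 10^2) = sqrt(164) = 12.8062

12.8062


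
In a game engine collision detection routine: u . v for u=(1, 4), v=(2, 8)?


u . v = u_x*v_x + u_y*v_y = 1*2 + 4*8
= 2 + 32 = 34

34


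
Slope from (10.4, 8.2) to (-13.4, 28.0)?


slope = (y2-y1)/(x2-x1) = (28-8.2)/((-13.4)-10.4) = 19.8/(-23.8) = -0.8319

-0.8319


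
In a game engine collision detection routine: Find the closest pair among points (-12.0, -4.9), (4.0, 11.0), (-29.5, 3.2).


d(P0,P1) = 22.5568, d(P0,P2) = 19.2837, d(P1,P2) = 34.3961
Closest: P0 and P2

Closest pair: (-12.0, -4.9) and (-29.5, 3.2), distance = 19.2837


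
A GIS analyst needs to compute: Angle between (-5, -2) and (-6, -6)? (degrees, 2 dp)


u.v = 42, |u| = sqrt(29) = 5.3852, |v| = sqrt(72) = 8.4853
cos(theta) = u.v/(|u||v|) = 42/sqrt(2088) = 0.919145
theta = acos(0.919145) = 23.2 degrees

23.2 degrees


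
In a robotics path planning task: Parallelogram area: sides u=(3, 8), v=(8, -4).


|u x v| = |3*(-4) - 8*8|
= |(-12) - 64| = 76

76


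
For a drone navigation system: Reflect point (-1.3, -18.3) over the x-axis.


Reflection over x-axis: (x,y) -> (x,-y)
(-1.3, -18.3) -> (-1.3, 18.3)

(-1.3, 18.3)


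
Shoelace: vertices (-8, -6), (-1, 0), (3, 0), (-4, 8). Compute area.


Shoelace sum: ((-8)*0 - (-1)*(-6)) + ((-1)*0 - 3*0) + (3*8 - (-4)*0) + ((-4)*(-6) - (-8)*8)
= 106
Area = |106|/2 = 53

53


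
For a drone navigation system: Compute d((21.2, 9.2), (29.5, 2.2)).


dx=8.3, dy=-7
d^2 = 8.3^2 + (-7)^2 = 117.89
d = sqrt(117.89) = 10.8577

10.8577


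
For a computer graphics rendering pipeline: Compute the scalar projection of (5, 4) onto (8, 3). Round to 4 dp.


u.v = 52, |v| = sqrt(73) = 8.544
Scalar projection = u.v / |v| = 52 / sqrt(73) = 6.0861

6.0861


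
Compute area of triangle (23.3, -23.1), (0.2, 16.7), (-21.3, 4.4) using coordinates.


Area = |x_A(y_B-y_C) + x_B(y_C-y_A) + x_C(y_A-y_B)|/2
= |286.59 + 5.5 + 847.74|/2
= 1139.83/2 = 569.915

569.915


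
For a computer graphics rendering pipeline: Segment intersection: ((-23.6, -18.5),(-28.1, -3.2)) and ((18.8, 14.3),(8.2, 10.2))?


Cross products: d1=173.84, d2=-6.79, d3=-796.32, d4=-615.69
d1*d2 < 0 and d3*d4 < 0? no

No, they don't intersect


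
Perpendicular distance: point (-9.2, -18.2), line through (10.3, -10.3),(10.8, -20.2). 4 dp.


|cross product| = 197
|line direction| = sqrt(98.26) = 9.9126
Distance = 197/sqrt(98.26) = 19.8737

19.8737


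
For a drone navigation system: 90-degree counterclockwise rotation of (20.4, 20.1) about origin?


90° CCW: (x,y) -> (-y, x)
(20.4,20.1) -> (-20.1, 20.4)

(-20.1, 20.4)


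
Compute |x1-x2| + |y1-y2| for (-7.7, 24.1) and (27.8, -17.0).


|(-7.7)-27.8| + |24.1-(-17)| = 35.5 + 41.1 = 76.6

76.6


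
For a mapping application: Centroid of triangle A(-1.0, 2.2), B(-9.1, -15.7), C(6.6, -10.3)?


Centroid = ((x_A+x_B+x_C)/3, (y_A+y_B+y_C)/3)
= (((-1)+(-9.1)+6.6)/3, (2.2+(-15.7)+(-10.3))/3)
= (-1.1667, -7.9333)

(-1.1667, -7.9333)


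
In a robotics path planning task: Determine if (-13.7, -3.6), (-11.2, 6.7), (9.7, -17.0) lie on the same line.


Cross product: ((-11.2)-(-13.7))*((-17)-(-3.6)) - (6.7-(-3.6))*(9.7-(-13.7))
= -274.52

No, not collinear


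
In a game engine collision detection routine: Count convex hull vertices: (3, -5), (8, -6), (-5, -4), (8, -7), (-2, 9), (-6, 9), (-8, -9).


Convex hull vertices (CCW): (-8, -9), (8, -7), (8, -6), (-2, 9), (-6, 9)
Count = 5

5


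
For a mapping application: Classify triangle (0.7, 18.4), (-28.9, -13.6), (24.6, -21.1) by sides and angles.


Side lengths squared: AB^2=1900.16, BC^2=2918.5, CA^2=2131.46
Sorted: [1900.16, 2131.46, 2918.5]
By sides: Scalene, By angles: Acute

Scalene, Acute


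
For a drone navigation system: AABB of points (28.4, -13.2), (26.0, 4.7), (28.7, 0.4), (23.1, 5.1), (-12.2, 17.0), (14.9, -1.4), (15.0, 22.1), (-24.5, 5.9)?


x range: [-24.5, 28.7]
y range: [-13.2, 22.1]
Bounding box: (-24.5,-13.2) to (28.7,22.1)

(-24.5,-13.2) to (28.7,22.1)


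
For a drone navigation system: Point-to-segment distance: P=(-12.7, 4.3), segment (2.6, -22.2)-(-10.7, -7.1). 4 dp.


Project P onto AB: t = 1 (clamped to [0,1])
Closest point on segment: (-10.7, -7.1)
Distance: 11.5741

11.5741
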